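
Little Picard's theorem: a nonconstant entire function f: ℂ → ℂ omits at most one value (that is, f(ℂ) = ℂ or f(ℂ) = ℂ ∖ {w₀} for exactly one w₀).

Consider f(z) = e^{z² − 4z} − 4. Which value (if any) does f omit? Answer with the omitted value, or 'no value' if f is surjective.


Little Picard bounds the complement of f(ℂ) to at most one point.
The exponent g(z) = z² − 4z is a nonconstant polynomial, hence surjective onto ℂ. So e^{g(z)} takes every value in {e^w : w ∈ ℂ} = ℂ ∖ {0}. Adding -4 shifts the range to ℂ ∖ {-4}. f omits exactly -4.

Omitted value: -4.


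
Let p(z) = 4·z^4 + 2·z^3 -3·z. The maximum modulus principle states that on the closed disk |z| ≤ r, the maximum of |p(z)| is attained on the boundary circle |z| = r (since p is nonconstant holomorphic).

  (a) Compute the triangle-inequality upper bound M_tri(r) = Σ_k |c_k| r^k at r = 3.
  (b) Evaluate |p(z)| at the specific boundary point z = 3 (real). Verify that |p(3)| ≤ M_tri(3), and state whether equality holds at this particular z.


Coefficients: c_0 = 0, c_1 = -3, c_2 = 0, c_3 = 2, c_4 = 4. Radius r = 3.
Part (a). Triangle bound: M_tri(r) = Σ_k |c_k| r^k
  = |0|·3^0 + |-3|·3^1 + |0|·3^2 + |2|·3^3 + |4|·3^4
  = 0 + 9 + 0 + 54 + 324 = 387.
This bounds M(r) := max_{|z|=r} |p(z)| from above; equality holds iff all terms c_k z^k can be made to align in phase at a single z on |z|=r.
Part (b). At z = 3 (real, on the circle |z| = r):
  p(3) = (0)·3^0 + (-3)·3^1 + (0)·3^2 + (2)·3^3 + (4)·3^4 = 369.
  |p(3)| = 369.
Check: |p(3)| = 369 ≤ 387 = M_tri(3). ✓ Equality does not hold at z = 3 (the coefficients have mixed signs, so the terms do not all align in phase there).

M_tri(3) = 387; |p(3)| = 369; equality at z=3: no.


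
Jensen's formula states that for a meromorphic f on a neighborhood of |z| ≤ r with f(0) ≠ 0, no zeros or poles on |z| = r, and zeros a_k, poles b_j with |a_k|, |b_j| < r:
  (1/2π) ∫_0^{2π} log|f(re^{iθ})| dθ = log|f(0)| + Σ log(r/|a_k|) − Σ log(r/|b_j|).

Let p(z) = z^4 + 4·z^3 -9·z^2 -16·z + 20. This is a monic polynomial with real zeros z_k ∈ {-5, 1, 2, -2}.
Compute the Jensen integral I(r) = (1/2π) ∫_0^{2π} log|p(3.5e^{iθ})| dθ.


Zeros: -5, -2, 1, 2; r = 3.5.
Inside |z| < r: -2, 1, 2. Outside (|z| ≥ r): -5.
p(0) = 20, so log|p(0)| = log(20) = 2.9957.
Apply Jensen: I(r) = log|p(0)| + Σ_k log(r/|z_k|), summed over zeros inside |z| < r.
  log(r/|z_k|) for z_k = 1: log(3.5/1) = 1.2528
  log(r/|z_k|) for z_k = 2: log(3.5/2) = 0.5596
  log(r/|z_k|) for z_k = -2: log(3.5/2) = 0.5596
  Outside zeros (-5) contribute nothing to the Jensen sum.
Sum over inside zeros: 2.3720.
I(r) = log|p(0)| + (inside sum) = 2.9957 + 2.3720 = 5.3677.
Note: since some zeros are outside |z| ≤ r, the simplified n·log(r) form does NOT apply — only the inside zeros contribute.

I(r) ≈ 5.3677.


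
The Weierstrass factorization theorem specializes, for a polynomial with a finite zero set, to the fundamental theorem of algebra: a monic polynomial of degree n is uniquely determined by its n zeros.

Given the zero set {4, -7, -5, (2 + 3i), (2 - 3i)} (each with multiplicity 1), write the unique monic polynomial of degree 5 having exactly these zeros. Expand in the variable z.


The polynomial is p(z) = ∏_{α ∈ S} (z − α), where S = {4, -7, -5, (2 + 3i), (2 - 3i)}.
Expanding the product yields: p(z) = z^5 + 4·z^4 -32·z^3 + 16·z^2 + 391·z -1820.
Note conjugate pairs combine to real quadratics: (z − (2+3i))(z − (2−3i)) = z² − 4z + 13.
The resulting polynomial has degree 5 and real coefficients as required.

p(z) = z^5 + 4·z^4 -32·z^3 + 16·z^2 + 391·z -1820.


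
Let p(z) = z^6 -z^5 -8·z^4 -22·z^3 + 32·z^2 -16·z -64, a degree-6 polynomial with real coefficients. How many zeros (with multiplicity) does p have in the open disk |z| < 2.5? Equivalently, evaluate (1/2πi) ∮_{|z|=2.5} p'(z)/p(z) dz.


The zeros of p are: -1, 4, (-2 + 2i), (-2 - 2i), (1 + 1i), (1 - 1i).
Their magnitudes are: 1, 4, 2.828, 2.828, 1.414, 1.414.
Zeros with |z| < R = 2.5: -1, (1 + 1i), (1 - 1i).
Count = 3.
By the argument principle, (1/2πi) ∮_{|z|=R} p'(z)/p(z) dz equals exactly this count.

Number of zeros inside |z| < 2.5: 3.


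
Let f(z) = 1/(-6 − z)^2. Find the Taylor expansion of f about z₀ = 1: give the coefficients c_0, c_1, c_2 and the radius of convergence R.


Let w = z − z₀, so z = z₀ + w.
Then -6 − z = -6 − (z₀ + w) = (-6 − z₀) − w = -7 − w.
f(z) = 1/(-7 − w)^2 = (1/(-7)^2) · (1 − w/(-7))^{−2}.
By the binomial series (1−u)^{−2} = Σ_{n≥0} C(n+1, 1) u^n for |u|<1, with u = w/(-7):
  c_n = C(n+1, 1) / (-7)^(n+2).
  c_0 = 1/(-7)^2 = 1/49.
  c_1 = 2/(-7)^3 = -2/343.
  c_2 = 3/(-7)^4 = 3/2401.
The series is valid for |w/d| < 1, i.e. |z − z₀| < |d|.
Radius of convergence: R = |-6 − z₀| = |-7| = 7 (distance from z₀ to the singularity z = -6).

c_0 = 1/49, c_1 = -2/343, c_2 = 3/2401; R = 7.


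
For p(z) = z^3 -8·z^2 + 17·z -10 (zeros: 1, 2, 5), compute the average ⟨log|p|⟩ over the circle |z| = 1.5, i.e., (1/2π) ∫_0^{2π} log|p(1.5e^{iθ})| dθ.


Zeros: 1, 2, 5; r = 1.5.
Inside |z| < r: 1. Outside (|z| ≥ r): 2, 5.
p(0) = -10, so log|p(0)| = log(10) = 2.3026.
Apply Jensen: I(r) = log|p(0)| + Σ_k log(r/|z_k|), summed over zeros inside |z| < r.
  log(r/|z_k|) for z_k = 1: log(1.5/1) = 0.4055
  Outside zeros (2, 5) contribute nothing to the Jensen sum.
Sum over inside zeros: 0.4055.
I(r) = log|p(0)| + (inside sum) = 2.3026 + 0.4055 = 2.7081.
Note: since some zeros are outside |z| ≤ r, the simplified n·log(r) form does NOT apply — only the inside zeros contribute.

I(r) ≈ 2.7081.


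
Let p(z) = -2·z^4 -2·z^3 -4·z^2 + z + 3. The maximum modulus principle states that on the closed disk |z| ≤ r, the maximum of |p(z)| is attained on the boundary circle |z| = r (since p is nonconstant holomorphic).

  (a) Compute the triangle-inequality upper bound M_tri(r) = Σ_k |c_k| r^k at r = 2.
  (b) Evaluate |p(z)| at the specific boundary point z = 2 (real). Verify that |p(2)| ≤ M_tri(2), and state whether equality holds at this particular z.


Coefficients: c_0 = 3, c_1 = 1, c_2 = -4, c_3 = -2, c_4 = -2. Radius r = 2.
Part (a). Triangle bound: M_tri(r) = Σ_k |c_k| r^k
  = |3|·2^0 + |1|·2^1 + |-4|·2^2 + |-2|·2^3 + |-2|·2^4
  = 3 + 2 + 16 + 16 + 32 = 69.
This bounds M(r) := max_{|z|=r} |p(z)| from above; equality holds iff all terms c_k z^k can be made to align in phase at a single z on |z|=r.
Part (b). At z = 2 (real, on the circle |z| = r):
  p(2) = (3)·2^0 + (1)·2^1 + (-4)·2^2 + (-2)·2^3 + (-2)·2^4 = -59.
  |p(2)| = 59.
Check: |p(2)| = 59 ≤ 69 = M_tri(2). ✓ Equality does not hold at z = 2 (the coefficients have mixed signs, so the terms do not all align in phase there).

M_tri(2) = 69; |p(2)| = 59; equality at z=2: no.


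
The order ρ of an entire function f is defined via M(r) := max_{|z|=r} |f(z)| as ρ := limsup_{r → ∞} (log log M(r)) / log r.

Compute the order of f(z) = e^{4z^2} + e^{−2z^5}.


Each summand is entire of order 2 and 5 respectively (as in the single-exponential case). The order of a sum is at most the max of the orders, so ρ ≤ 5. For the lower bound: on |z|=r choose arg z so that -2z^5 is real positive; then |e^{-2z^5}| = e^{2r^5} while |e^{4z^2}| ≤ e^{4r^2} = o(e^{2r^5}). So |f| ≥ e^{2r^5}(1 − o(1)) and ρ ≥ 5. Hence ρ = max(2, 5) = 5.
Therefore ρ = 5.

Order ρ = 5.


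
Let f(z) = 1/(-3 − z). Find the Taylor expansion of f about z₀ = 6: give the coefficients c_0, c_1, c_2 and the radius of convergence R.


Let w = z − z₀, so z = z₀ + w.
Then -3 − z = -3 − (z₀ + w) = (-3 − z₀) − w = -9 − w.
f(z) = 1/(-9 − w) = (1/(-9)) · 1/(1 − w/(-9)) = Σ_{n≥0} w^n / (-9)^(n+1).
So c_n = 1/(-9)^(n+1):
  c_0 = 1/(-9)^1 = -1/9.
  c_1 = 1/(-9)^2 = 1/81.
  c_2 = 1/(-9)^3 = -1/729.
The series is valid for |w/d| < 1, i.e. |z − z₀| < |d|.
Radius of convergence: R = |-3 − z₀| = |-9| = 9 (distance from z₀ to the singularity z = -3).

c_0 = -1/9, c_1 = 1/81, c_2 = -1/729; R = 9.


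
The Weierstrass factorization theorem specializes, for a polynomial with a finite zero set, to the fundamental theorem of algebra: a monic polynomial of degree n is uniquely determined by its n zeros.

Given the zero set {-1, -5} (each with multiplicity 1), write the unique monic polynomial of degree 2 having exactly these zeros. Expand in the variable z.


The polynomial is p(z) = ∏_{α ∈ S} (z − α), where S = {-1, -5}.
Expanding the product yields: p(z) = z^2 + 6·z + 5.
The resulting polynomial has degree 2 and real coefficients as required.

p(z) = z^2 + 6·z + 5.


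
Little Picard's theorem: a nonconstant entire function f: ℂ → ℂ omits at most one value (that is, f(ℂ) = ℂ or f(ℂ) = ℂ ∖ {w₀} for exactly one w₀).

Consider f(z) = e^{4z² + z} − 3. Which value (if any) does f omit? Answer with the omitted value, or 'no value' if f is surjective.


Little Picard bounds the complement of f(ℂ) to at most one point.
The exponent g(z) = 4z² + z is a nonconstant polynomial, hence surjective onto ℂ. So e^{g(z)} takes every value in {e^w : w ∈ ℂ} = ℂ ∖ {0}. Adding -3 shifts the range to ℂ ∖ {-3}. f omits exactly -3.

Omitted value: -3.


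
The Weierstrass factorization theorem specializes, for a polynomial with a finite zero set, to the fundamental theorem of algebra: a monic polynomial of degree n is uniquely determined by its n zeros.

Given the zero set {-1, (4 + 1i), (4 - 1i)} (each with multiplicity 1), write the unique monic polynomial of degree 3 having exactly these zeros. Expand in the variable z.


The polynomial is p(z) = ∏_{α ∈ S} (z − α), where S = {-1, (4 + 1i), (4 - 1i)}.
Expanding the product yields: p(z) = z^3 -7·z^2 + 9·z + 17.
Note conjugate pairs combine to real quadratics: (z − (4+1i))(z − (4−1i)) = z² − 8z + 17.
The resulting polynomial has degree 3 and real coefficients as required.

p(z) = z^3 -7·z^2 + 9·z + 17.


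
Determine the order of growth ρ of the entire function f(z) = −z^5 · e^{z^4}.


M(r) = max_{|z|=r} |-1|·|z|^5·|e^{z^4}| = 1·r^5 · e^{1r^4} (the factors attain their maxima compatibly on |z|=r). Then log M(r) = log 1 + 5·log r + 1r^4, dominated by the last term, so log log M(r) ~ 4·log r. The polynomial factor -1z^5 contributes only a log r term and does not affect the order. ρ = 4.
Therefore ρ = 4.

Order ρ = 4.


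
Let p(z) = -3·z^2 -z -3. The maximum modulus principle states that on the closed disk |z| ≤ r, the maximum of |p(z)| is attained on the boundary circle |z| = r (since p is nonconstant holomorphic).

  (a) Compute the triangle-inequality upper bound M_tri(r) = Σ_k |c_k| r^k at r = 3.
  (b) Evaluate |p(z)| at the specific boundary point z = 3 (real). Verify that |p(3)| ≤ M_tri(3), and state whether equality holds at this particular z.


Coefficients: c_0 = -3, c_1 = -1, c_2 = -3. Radius r = 3.
Part (a). Triangle bound: M_tri(r) = Σ_k |c_k| r^k
  = |-3|·3^0 + |-1|·3^1 + |-3|·3^2
  = 3 + 3 + 27 = 33.
This bounds M(r) := max_{|z|=r} |p(z)| from above; equality holds iff all terms c_k z^k can be made to align in phase at a single z on |z|=r.
Part (b). At z = 3 (real, on the circle |z| = r):
  p(3) = (-3)·3^0 + (-1)·3^1 + (-3)·3^2 = -33.
  |p(3)| = 33.
Since all nonzero coefficients share the same sign, |p(3)| = 33 = M_tri(3); the triangle bound is attained at z = 3, so in fact M(r) = 33.

M_tri(3) = 33; |p(3)| = 33; equality at z=3: yes.


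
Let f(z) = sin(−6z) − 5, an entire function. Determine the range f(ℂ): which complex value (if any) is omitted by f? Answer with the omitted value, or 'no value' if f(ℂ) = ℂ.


Little Picard bounds the complement of f(ℂ) to at most one point.
sin is entire and surjective onto ℂ: for every w ∈ ℂ, sin(ζ) = w has a solution ζ ∈ ℂ (e.g., via the complex inverse arcsin). With ζ = −6z this gives z = ζ/(-6). Then 1·sin(−6z) takes every value in 1·ℂ = ℂ, and adding -5 is a bijection of ℂ. So f is surjective and omits no value. (Note: only on the real line is sin bounded by [−1, 1].)

Omitted value: no value.


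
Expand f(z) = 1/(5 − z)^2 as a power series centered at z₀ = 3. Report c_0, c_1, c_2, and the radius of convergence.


Let w = z − z₀, so z = z₀ + w.
Then 5 − z = 5 − (z₀ + w) = (5 − z₀) − w = 2 − w.
f(z) = 1/(2 − w)^2 = (1/(2)^2) · (1 − w/(2))^{−2}.
By the binomial series (1−u)^{−2} = Σ_{n≥0} C(n+1, 1) u^n for |u|<1, with u = w/(2):
  c_n = C(n+1, 1) / (2)^(n+2).
  c_0 = 1/(2)^2 = 1/4.
  c_1 = 2/(2)^3 = 1/4.
  c_2 = 3/(2)^4 = 3/16.
The series is valid for |w/d| < 1, i.e. |z − z₀| < |d|.
Radius of convergence: R = |5 − z₀| = |2| = 2 (distance from z₀ to the singularity z = 5).

c_0 = 1/4, c_1 = 1/4, c_2 = 3/16; R = 2.


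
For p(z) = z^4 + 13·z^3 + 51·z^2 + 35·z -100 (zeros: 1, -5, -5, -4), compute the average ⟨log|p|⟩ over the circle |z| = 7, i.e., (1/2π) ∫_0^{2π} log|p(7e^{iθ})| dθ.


Zeros: -5, -5, -4, 1; r = 7.
Inside |z| < r: -5, -5, -4, 1. Outside (|z| ≥ r): ∅.
p(0) = -100, so log|p(0)| = log(100) = 4.6052.
Apply Jensen: I(r) = log|p(0)| + Σ_k log(r/|z_k|), summed over zeros inside |z| < r.
  log(r/|z_k|) for z_k = 1: log(7/1) = 1.9459
  log(r/|z_k|) for z_k = -5: log(7/5) = 0.3365
  log(r/|z_k|) for z_k = -5: log(7/5) = 0.3365
  log(r/|z_k|) for z_k = -4: log(7/4) = 0.5596
Sum over inside zeros: 3.1785.
I(r) = log|p(0)| + (inside sum) = 4.6052 + 3.1785 = 7.7836.
Closed form (all zeros inside, monic): I(r) = n·log(r) = 4·log(7) = 7.7836. ✓

I(r) ≈ 7.7836.


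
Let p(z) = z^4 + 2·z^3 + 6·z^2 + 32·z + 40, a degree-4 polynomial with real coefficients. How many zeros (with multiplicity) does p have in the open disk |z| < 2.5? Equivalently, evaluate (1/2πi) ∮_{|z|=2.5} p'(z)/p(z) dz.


The zeros of p are: -2, (1 + 3i), (1 - 3i), -2.
Their magnitudes are: 2, 3.162, 3.162, 2.
Zeros with |z| < R = 2.5: -2, -2.
Count = 2.
By the argument principle, (1/2πi) ∮_{|z|=R} p'(z)/p(z) dz equals exactly this count.

Number of zeros inside |z| < 2.5: 2.


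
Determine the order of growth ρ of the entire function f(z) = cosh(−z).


cosh(w) is a linear combination of e^{iw} and e^{−iw} (or e^w, e^{−w} in the hyperbolic case), so |cosh(w)| ≤ e^{|w|}. With w = −z, |w| ≤ 1|z| + 0 = 1r + 0 on |z| = r, giving M(r) ≤ e^{1r + 0}, so ρ ≤ 1. On a suitable ray (z = it for sin/cos; z = t for sinh/cosh, t real → ∞), |cosh(−z)| grows like e^{1|t|}/2, so ρ ≥ 1. Hence ρ = 1.
Therefore ρ = 1.

Order ρ = 1.


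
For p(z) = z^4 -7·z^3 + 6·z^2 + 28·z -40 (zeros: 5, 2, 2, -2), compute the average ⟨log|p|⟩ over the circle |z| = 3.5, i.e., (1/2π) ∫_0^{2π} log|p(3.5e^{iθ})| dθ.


Zeros: -2, 2, 2, 5; r = 3.5.
Inside |z| < r: -2, 2, 2. Outside (|z| ≥ r): 5.
p(0) = -40, so log|p(0)| = log(40) = 3.6889.
Apply Jensen: I(r) = log|p(0)| + Σ_k log(r/|z_k|), summed over zeros inside |z| < r.
  log(r/|z_k|) for z_k = 2: log(3.5/2) = 0.5596
  log(r/|z_k|) for z_k = 2: log(3.5/2) = 0.5596
  log(r/|z_k|) for z_k = -2: log(3.5/2) = 0.5596
  Outside zeros (5) contribute nothing to the Jensen sum.
Sum over inside zeros: 1.6788.
I(r) = log|p(0)| + (inside sum) = 3.6889 + 1.6788 = 5.3677.
Note: since some zeros are outside |z| ≤ r, the simplified n·log(r) form does NOT apply — only the inside zeros contribute.

I(r) ≈ 5.3677.


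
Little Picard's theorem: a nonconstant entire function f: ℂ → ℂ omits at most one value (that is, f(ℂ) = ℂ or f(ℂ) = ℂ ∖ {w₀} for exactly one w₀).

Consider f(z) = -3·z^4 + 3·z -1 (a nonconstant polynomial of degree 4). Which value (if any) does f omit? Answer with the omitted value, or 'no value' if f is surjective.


Little Picard bounds the complement of f(ℂ) to at most one point.
For every w ∈ ℂ, the equation p(z) − w = 0 is a nonconstant polynomial in z and hence has at least one root by the fundamental theorem of algebra. So p is surjective onto ℂ, omitting no value.

Omitted value: no value.


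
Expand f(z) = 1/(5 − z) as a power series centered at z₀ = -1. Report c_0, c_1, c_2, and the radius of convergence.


Let w = z − z₀, so z = z₀ + w.
Then 5 − z = 5 − (z₀ + w) = (5 − z₀) − w = 6 − w.
f(z) = 1/(6 − w) = (1/(6)) · 1/(1 − w/(6)) = Σ_{n≥0} w^n / (6)^(n+1).
So c_n = 1/(6)^(n+1):
  c_0 = 1/(6)^1 = 1/6.
  c_1 = 1/(6)^2 = 1/36.
  c_2 = 1/(6)^3 = 1/216.
The series is valid for |w/d| < 1, i.e. |z − z₀| < |d|.
Radius of convergence: R = |5 − z₀| = |6| = 6 (distance from z₀ to the singularity z = 5).

c_0 = 1/6, c_1 = 1/36, c_2 = 1/216; R = 6.


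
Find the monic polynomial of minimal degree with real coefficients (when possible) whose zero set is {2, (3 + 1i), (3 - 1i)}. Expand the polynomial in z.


The polynomial is p(z) = ∏_{α ∈ S} (z − α), where S = {2, (3 + 1i), (3 - 1i)}.
Expanding the product yields: p(z) = z^3 -8·z^2 + 22·z -20.
Note conjugate pairs combine to real quadratics: (z − (3+1i))(z − (3−1i)) = z² − 6z + 10.
The resulting polynomial has degree 3 and real coefficients as required.

p(z) = z^3 -8·z^2 + 22·z -20.


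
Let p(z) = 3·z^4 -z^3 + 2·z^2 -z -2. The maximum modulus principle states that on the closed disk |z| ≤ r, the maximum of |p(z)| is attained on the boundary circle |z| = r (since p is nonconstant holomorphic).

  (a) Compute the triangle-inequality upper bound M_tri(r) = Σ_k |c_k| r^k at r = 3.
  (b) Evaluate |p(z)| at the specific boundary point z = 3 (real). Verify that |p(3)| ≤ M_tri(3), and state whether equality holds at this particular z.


Coefficients: c_0 = -2, c_1 = -1, c_2 = 2, c_3 = -1, c_4 = 3. Radius r = 3.
Part (a). Triangle bound: M_tri(r) = Σ_k |c_k| r^k
  = |-2|·3^0 + |-1|·3^1 + |2|·3^2 + |-1|·3^3 + |3|·3^4
  = 2 + 3 + 18 + 27 + 243 = 293.
This bounds M(r) := max_{|z|=r} |p(z)| from above; equality holds iff all terms c_k z^k can be made to align in phase at a single z on |z|=r.
Part (b). At z = 3 (real, on the circle |z| = r):
  p(3) = (-2)·3^0 + (-1)·3^1 + (2)·3^2 + (-1)·3^3 + (3)·3^4 = 229.
  |p(3)| = 229.
Check: |p(3)| = 229 ≤ 293 = M_tri(3). ✓ Equality does not hold at z = 3 (the coefficients have mixed signs, so the terms do not all align in phase there).

M_tri(3) = 293; |p(3)| = 229; equality at z=3: no.


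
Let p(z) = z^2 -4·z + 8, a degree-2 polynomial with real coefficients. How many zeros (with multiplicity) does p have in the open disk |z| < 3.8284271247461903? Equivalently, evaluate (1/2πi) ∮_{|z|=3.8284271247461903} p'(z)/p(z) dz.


The zeros of p are: (2 + 2i), (2 - 2i).
Their magnitudes are: 2.828, 2.828.
Zeros with |z| < R = 3.8284271247461903: (2 + 2i), (2 - 2i).
Count = 2.
By the argument principle, (1/2πi) ∮_{|z|=R} p'(z)/p(z) dz equals exactly this count.

Number of zeros inside |z| < 3.8284271247461903: 2.


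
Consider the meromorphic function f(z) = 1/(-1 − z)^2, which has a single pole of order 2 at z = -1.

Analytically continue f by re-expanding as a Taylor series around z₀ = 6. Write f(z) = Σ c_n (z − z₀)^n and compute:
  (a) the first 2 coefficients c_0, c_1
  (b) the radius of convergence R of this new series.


Let w = z − z₀, so z = z₀ + w.
Then -1 − z = -1 − (z₀ + w) = (-1 − z₀) − w = -7 − w.
f(z) = 1/(-7 − w)^2 = (1/(-7)^2) · (1 − w/(-7))^{−2}.
By the binomial series (1−u)^{−2} = Σ_{n≥0} C(n+1, 1) u^n for |u|<1, with u = w/(-7):
  c_n = C(n+1, 1) / (-7)^(n+2).
  c_0 = 1/(-7)^2 = 1/49.
  c_1 = 2/(-7)^3 = -2/343.
The series is valid for |w/d| < 1, i.e. |z − z₀| < |d|.
Radius of convergence: R = |-1 − z₀| = |-7| = 7 (distance from z₀ to the singularity z = -1).

c_0 = 1/49, c_1 = -2/343; R = 7.


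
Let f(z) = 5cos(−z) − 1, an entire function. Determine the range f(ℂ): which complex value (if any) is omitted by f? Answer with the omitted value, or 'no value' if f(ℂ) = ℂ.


Little Picard bounds the complement of f(ℂ) to at most one point.
cos is entire and surjective onto ℂ: for every w ∈ ℂ, cos(ζ) = w has a solution ζ ∈ ℂ (e.g., via the complex inverse arccos). With ζ = −z this gives z = ζ/(-1). Then 5·cos(−z) takes every value in 5·ℂ = ℂ, and adding -1 is a bijection of ℂ. So f is surjective and omits no value. (Note: only on the real line is cos bounded by [−1, 1].)

Omitted value: no value.


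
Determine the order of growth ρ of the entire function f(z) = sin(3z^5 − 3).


Write sin(w) = (e^{iw} ± e^{−iw})/(2 or 2i), so |sin(w)| ≤ e^{|w|}. With w = 3z^5 − 3, |w| ≤ 3r^5 + 3 on |z|=r, giving M(r) ≤ e^{3r^5 + 3} and ρ ≤ 5. For the lower bound, choose z on |z|=r with 3z^5 purely imaginary of modulus 3r^5; then |sin(3z^5 − 3)| grows like e^{3r^5}/2, so ρ ≥ 5. Hence ρ = 5.
Therefore ρ = 5.

Order ρ = 5.


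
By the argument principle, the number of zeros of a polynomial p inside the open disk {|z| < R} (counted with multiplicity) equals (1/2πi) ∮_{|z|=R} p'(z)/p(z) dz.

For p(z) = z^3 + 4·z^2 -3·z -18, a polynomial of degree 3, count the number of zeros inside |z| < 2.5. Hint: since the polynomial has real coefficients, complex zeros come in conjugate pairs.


The zeros of p are: 2, -3, -3.
Their magnitudes are: 2, 3, 3.
Zeros with |z| < R = 2.5: 2.
Count = 1.
By the argument principle, (1/2πi) ∮_{|z|=R} p'(z)/p(z) dz equals exactly this count.

Number of zeros inside |z| < 2.5: 1.


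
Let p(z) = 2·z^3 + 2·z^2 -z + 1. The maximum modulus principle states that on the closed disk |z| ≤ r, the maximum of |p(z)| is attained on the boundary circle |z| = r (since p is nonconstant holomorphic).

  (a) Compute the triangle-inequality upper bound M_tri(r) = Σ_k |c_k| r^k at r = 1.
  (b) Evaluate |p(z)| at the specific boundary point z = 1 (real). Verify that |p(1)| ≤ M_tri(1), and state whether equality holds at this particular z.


Coefficients: c_0 = 1, c_1 = -1, c_2 = 2, c_3 = 2. Radius r = 1.
Part (a). Triangle bound: M_tri(r) = Σ_k |c_k| r^k
  = |1|·1^0 + |-1|·1^1 + |2|·1^2 + |2|·1^3
  = 1 + 1 + 2 + 2 = 6.
This bounds M(r) := max_{|z|=r} |p(z)| from above; equality holds iff all terms c_k z^k can be made to align in phase at a single z on |z|=r.
Part (b). At z = 1 (real, on the circle |z| = r):
  p(1) = (1)·1^0 + (-1)·1^1 + (2)·1^2 + (2)·1^3 = 4.
  |p(1)| = 4.
Check: |p(1)| = 4 ≤ 6 = M_tri(1). ✓ Equality does not hold at z = 1 (the coefficients have mixed signs, so the terms do not all align in phase there).

M_tri(1) = 6; |p(1)| = 4; equality at z=1: no.


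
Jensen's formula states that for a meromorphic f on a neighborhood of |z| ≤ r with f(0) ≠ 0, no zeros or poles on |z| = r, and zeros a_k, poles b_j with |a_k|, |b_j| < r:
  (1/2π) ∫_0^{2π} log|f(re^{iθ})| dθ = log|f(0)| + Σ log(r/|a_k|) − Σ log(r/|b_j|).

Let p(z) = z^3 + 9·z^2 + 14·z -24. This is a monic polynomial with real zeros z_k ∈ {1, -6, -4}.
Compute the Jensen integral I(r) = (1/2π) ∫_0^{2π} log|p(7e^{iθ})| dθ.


Zeros: -6, -4, 1; r = 7.
Inside |z| < r: -6, -4, 1. Outside (|z| ≥ r): ∅.
p(0) = -24, so log|p(0)| = log(24) = 3.1781.
Apply Jensen: I(r) = log|p(0)| + Σ_k log(r/|z_k|), summed over zeros inside |z| < r.
  log(r/|z_k|) for z_k = 1: log(7/1) = 1.9459
  log(r/|z_k|) for z_k = -6: log(7/6) = 0.1542
  log(r/|z_k|) for z_k = -4: log(7/4) = 0.5596
Sum over inside zeros: 2.6597.
I(r) = log|p(0)| + (inside sum) = 3.1781 + 2.6597 = 5.8377.
Closed form (all zeros inside, monic): I(r) = n·log(r) = 3·log(7) = 5.8377. ✓

I(r) ≈ 5.8377.


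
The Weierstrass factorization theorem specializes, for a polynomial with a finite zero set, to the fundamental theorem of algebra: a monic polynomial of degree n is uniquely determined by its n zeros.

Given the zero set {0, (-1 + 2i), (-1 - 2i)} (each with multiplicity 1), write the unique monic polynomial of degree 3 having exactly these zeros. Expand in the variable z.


The polynomial is p(z) = ∏_{α ∈ S} (z − α), where S = {0, (-1 + 2i), (-1 - 2i)}.
Expanding the product yields: p(z) = z^3 + 2·z^2 + 5·z.
Note conjugate pairs combine to real quadratics: (z − (-1+2i))(z − (-1−2i)) = z² + 2z + 5.
The resulting polynomial has degree 3 and real coefficients as required.

p(z) = z^3 + 2·z^2 + 5·z.


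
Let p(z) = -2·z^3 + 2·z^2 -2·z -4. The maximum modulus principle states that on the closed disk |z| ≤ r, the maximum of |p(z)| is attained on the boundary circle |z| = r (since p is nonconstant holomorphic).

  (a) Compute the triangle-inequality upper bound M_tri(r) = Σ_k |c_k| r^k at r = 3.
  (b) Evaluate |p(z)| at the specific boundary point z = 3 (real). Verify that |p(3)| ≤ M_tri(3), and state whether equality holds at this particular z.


Coefficients: c_0 = -4, c_1 = -2, c_2 = 2, c_3 = -2. Radius r = 3.
Part (a). Triangle bound: M_tri(r) = Σ_k |c_k| r^k
  = |-4|·3^0 + |-2|·3^1 + |2|·3^2 + |-2|·3^3
  = 4 + 6 + 18 + 54 = 82.
This bounds M(r) := max_{|z|=r} |p(z)| from above; equality holds iff all terms c_k z^k can be made to align in phase at a single z on |z|=r.
Part (b). At z = 3 (real, on the circle |z| = r):
  p(3) = (-4)·3^0 + (-2)·3^1 + (2)·3^2 + (-2)·3^3 = -46.
  |p(3)| = 46.
Check: |p(3)| = 46 ≤ 82 = M_tri(3). ✓ Equality does not hold at z = 3 (the coefficients have mixed signs, so the terms do not all align in phase there).

M_tri(3) = 82; |p(3)| = 46; equality at z=3: no.


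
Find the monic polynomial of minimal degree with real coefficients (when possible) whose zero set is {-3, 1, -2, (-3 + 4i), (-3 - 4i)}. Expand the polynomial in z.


The polynomial is p(z) = ∏_{α ∈ S} (z − α), where S = {-3, 1, -2, (-3 + 4i), (-3 - 4i)}.
Expanding the product yields: p(z) = z^5 + 10·z^4 + 50·z^3 + 100·z^2 -11·z -150.
Note conjugate pairs combine to real quadratics: (z − (-3+4i))(z − (-3−4i)) = z² + 6z + 25.
The resulting polynomial has degree 5 and real coefficients as required.

p(z) = z^5 + 10·z^4 + 50·z^3 + 100·z^2 -11·z -150.


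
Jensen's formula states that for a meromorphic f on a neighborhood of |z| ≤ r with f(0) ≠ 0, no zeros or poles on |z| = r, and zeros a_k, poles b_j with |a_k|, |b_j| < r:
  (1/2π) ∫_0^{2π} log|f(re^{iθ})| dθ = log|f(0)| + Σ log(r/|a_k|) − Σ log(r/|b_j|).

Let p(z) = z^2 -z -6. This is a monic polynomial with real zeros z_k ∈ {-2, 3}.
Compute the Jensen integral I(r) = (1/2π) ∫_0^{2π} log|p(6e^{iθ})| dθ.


Zeros: -2, 3; r = 6.
Inside |z| < r: -2, 3. Outside (|z| ≥ r): ∅.
p(0) = -6, so log|p(0)| = log(6) = 1.7918.
Apply Jensen: I(r) = log|p(0)| + Σ_k log(r/|z_k|), summed over zeros inside |z| < r.
  log(r/|z_k|) for z_k = -2: log(6/2) = 1.0986
  log(r/|z_k|) for z_k = 3: log(6/3) = 0.6931
Sum over inside zeros: 1.7918.
I(r) = log|p(0)| + (inside sum) = 1.7918 + 1.7918 = 3.5835.
Closed form (all zeros inside, monic): I(r) = n·log(r) = 2·log(6) = 3.5835. ✓

I(r) ≈ 3.5835.


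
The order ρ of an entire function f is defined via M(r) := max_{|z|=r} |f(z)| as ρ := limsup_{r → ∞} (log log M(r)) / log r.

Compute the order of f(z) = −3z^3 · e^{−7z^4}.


M(r) = max_{|z|=r} |-3|·|z|^3·|e^{−7z^4}| = 3·r^3 · e^{7r^4} (the factors attain their maxima compatibly on |z|=r). Then log M(r) = log 3 + 3·log r + 7r^4, dominated by the last term, so log log M(r) ~ 4·log r. The polynomial factor -3z^3 contributes only a log r term and does not affect the order. ρ = 4.
Therefore ρ = 4.

Order ρ = 4.


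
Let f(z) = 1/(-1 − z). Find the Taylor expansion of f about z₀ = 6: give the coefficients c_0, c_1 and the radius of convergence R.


Let w = z − z₀, so z = z₀ + w.
Then -1 − z = -1 − (z₀ + w) = (-1 − z₀) − w = -7 − w.
f(z) = 1/(-7 − w) = (1/(-7)) · 1/(1 − w/(-7)) = Σ_{n≥0} w^n / (-7)^(n+1).
So c_n = 1/(-7)^(n+1):
  c_0 = 1/(-7)^1 = -1/7.
  c_1 = 1/(-7)^2 = 1/49.
The series is valid for |w/d| < 1, i.e. |z − z₀| < |d|.
Radius of convergence: R = |-1 − z₀| = |-7| = 7 (distance from z₀ to the singularity z = -1).

c_0 = -1/7, c_1 = 1/49; R = 7.


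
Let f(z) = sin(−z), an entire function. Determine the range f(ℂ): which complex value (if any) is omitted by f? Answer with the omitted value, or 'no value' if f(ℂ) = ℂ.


Little Picard bounds the complement of f(ℂ) to at most one point.
sin is entire and surjective onto ℂ: for every w ∈ ℂ, sin(ζ) = w has a solution ζ ∈ ℂ (e.g., via the complex inverse arcsin). With ζ = −z this gives z = ζ/(-1). Then 1·sin(−z) takes every value in 1·ℂ = ℂ, and adding 0 is a bijection of ℂ. So f is surjective and omits no value. (Note: only on the real line is sin bounded by [−1, 1].)

Omitted value: no value.


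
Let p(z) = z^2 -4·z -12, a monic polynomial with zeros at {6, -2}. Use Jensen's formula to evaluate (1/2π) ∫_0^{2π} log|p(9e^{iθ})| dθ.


Zeros: -2, 6; r = 9.
Inside |z| < r: -2, 6. Outside (|z| ≥ r): ∅.
p(0) = -12, so log|p(0)| = log(12) = 2.4849.
Apply Jensen: I(r) = log|p(0)| + Σ_k log(r/|z_k|), summed over zeros inside |z| < r.
  log(r/|z_k|) for z_k = 6: log(9/6) = 0.4055
  log(r/|z_k|) for z_k = -2: log(9/2) = 1.5041
Sum over inside zeros: 1.9095.
I(r) = log|p(0)| + (inside sum) = 2.4849 + 1.9095 = 4.3944.
Closed form (all zeros inside, monic): I(r) = n·log(r) = 2·log(9) = 4.3944. ✓

I(r) ≈ 4.3944.


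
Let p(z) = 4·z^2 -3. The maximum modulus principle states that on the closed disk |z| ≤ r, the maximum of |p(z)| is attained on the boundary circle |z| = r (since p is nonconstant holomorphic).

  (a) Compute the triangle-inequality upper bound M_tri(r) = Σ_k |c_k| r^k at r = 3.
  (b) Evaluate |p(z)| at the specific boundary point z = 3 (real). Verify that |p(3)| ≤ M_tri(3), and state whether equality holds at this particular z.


Coefficients: c_0 = -3, c_1 = 0, c_2 = 4. Radius r = 3.
Part (a). Triangle bound: M_tri(r) = Σ_k |c_k| r^k
  = |-3|·3^0 + |0|·3^1 + |4|·3^2
  = 3 + 0 + 36 = 39.
This bounds M(r) := max_{|z|=r} |p(z)| from above; equality holds iff all terms c_k z^k can be made to align in phase at a single z on |z|=r.
Part (b). At z = 3 (real, on the circle |z| = r):
  p(3) = (-3)·3^0 + (0)·3^1 + (4)·3^2 = 33.
  |p(3)| = 33.
Check: |p(3)| = 33 ≤ 39 = M_tri(3). ✓ Equality does not hold at z = 3 (the coefficients have mixed signs, so the terms do not all align in phase there).

M_tri(3) = 39; |p(3)| = 33; equality at z=3: no.


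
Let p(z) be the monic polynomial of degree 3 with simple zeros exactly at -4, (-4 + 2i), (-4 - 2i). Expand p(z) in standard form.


The polynomial is p(z) = ∏_{α ∈ S} (z − α), where S = {-4, (-4 + 2i), (-4 - 2i)}.
Expanding the product yields: p(z) = z^3 + 12·z^2 + 52·z + 80.
Note conjugate pairs combine to real quadratics: (z − (-4+2i))(z − (-4−2i)) = z² + 8z + 20.
The resulting polynomial has degree 3 and real coefficients as required.

p(z) = z^3 + 12·z^2 + 52·z + 80.


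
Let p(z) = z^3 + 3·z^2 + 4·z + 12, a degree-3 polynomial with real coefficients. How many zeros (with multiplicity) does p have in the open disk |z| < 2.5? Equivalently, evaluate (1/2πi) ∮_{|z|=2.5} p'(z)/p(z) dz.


The zeros of p are: -3, (0 + 2i), (0 - 2i).
Their magnitudes are: 3, 2, 2.
Zeros with |z| < R = 2.5: (0 + 2i), (0 - 2i).
Count = 2.
By the argument principle, (1/2πi) ∮_{|z|=R} p'(z)/p(z) dz equals exactly this count.

Number of zeros inside |z| < 2.5: 2.


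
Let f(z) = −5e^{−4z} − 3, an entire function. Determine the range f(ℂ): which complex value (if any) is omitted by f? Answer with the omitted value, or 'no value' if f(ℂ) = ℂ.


Little Picard bounds the complement of f(ℂ) to at most one point.
e^{−4z} is never zero on ℂ, so -5·e^{−4z} takes every value in ℂ ∖ {0}. Adding -3 shifts the range to ℂ ∖ {-3}. Thus f omits exactly the value -3.

Omitted value: -3.


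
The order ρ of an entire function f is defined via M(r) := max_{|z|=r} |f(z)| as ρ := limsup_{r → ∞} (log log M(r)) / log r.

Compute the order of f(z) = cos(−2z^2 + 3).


Write cos(w) = (e^{iw} ± e^{−iw})/(2 or 2i), so |cos(w)| ≤ e^{|w|}. With w = −2z^2 + 3, |w| ≤ 2r^2 + 3 on |z|=r, giving M(r) ≤ e^{2r^2 + 3} and ρ ≤ 2. For the lower bound, choose z on |z|=r with -2z^2 purely imaginary of modulus 2r^2; then |cos(−2z^2 + 3)| grows like e^{2r^2}/2, so ρ ≥ 2. Hence ρ = 2.
Therefore ρ = 2.

Order ρ = 2.


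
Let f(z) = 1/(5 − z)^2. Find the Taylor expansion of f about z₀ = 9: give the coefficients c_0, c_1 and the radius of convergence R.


Let w = z − z₀, so z = z₀ + w.
Then 5 − z = 5 − (z₀ + w) = (5 − z₀) − w = -4 − w.
f(z) = 1/(-4 − w)^2 = (1/(-4)^2) · (1 − w/(-4))^{−2}.
By the binomial series (1−u)^{−2} = Σ_{n≥0} C(n+1, 1) u^n for |u|<1, with u = w/(-4):
  c_n = C(n+1, 1) / (-4)^(n+2).
  c_0 = 1/(-4)^2 = 1/16.
  c_1 = 2/(-4)^3 = -1/32.
The series is valid for |w/d| < 1, i.e. |z − z₀| < |d|.
Radius of convergence: R = |5 − z₀| = |-4| = 4 (distance from z₀ to the singularity z = 5).

c_0 = 1/16, c_1 = -1/32; R = 4.


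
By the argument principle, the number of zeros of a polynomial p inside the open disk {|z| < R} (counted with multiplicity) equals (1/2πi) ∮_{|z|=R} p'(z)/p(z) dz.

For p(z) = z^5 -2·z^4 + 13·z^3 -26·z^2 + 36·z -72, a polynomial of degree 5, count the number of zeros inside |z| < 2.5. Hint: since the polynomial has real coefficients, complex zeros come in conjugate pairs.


The zeros of p are: (0 + 3i), (0 - 3i), (0 + 2i), (0 - 2i), 2.
Their magnitudes are: 3, 3, 2, 2, 2.
Zeros with |z| < R = 2.5: (0 + 2i), (0 - 2i), 2.
Count = 3.
By the argument principle, (1/2πi) ∮_{|z|=R} p'(z)/p(z) dz equals exactly this count.

Number of zeros inside |z| < 2.5: 3.


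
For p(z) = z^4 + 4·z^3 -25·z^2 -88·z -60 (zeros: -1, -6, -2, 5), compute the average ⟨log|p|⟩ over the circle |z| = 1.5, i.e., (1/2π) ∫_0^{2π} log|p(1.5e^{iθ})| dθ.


Zeros: -6, -2, -1, 5; r = 1.5.
Inside |z| < r: -1. Outside (|z| ≥ r): -6, -2, 5.
p(0) = -60, so log|p(0)| = log(60) = 4.0943.
Apply Jensen: I(r) = log|p(0)| + Σ_k log(r/|z_k|), summed over zeros inside |z| < r.
  log(r/|z_k|) for z_k = -1: log(1.5/1) = 0.4055
  Outside zeros (-6, -2, 5) contribute nothing to the Jensen sum.
Sum over inside zeros: 0.4055.
I(r) = log|p(0)| + (inside sum) = 4.0943 + 0.4055 = 4.4998.
Note: since some zeros are outside |z| ≤ r, the simplified n·log(r) form does NOT apply — only the inside zeros contribute.

I(r) ≈ 4.4998.


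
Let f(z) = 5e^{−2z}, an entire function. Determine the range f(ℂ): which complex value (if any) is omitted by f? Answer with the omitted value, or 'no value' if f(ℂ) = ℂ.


Little Picard bounds the complement of f(ℂ) to at most one point.
e^{−2z} is never zero on ℂ, so 5·e^{−2z} takes every value in ℂ ∖ {0}. Adding 0 shifts the range to ℂ ∖ {0}. Thus f omits exactly the value 0.

Omitted value: 0.


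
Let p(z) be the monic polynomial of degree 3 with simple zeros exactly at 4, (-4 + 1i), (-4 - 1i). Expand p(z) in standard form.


The polynomial is p(z) = ∏_{α ∈ S} (z − α), where S = {4, (-4 + 1i), (-4 - 1i)}.
Expanding the product yields: p(z) = z^3 + 4·z^2 -15·z -68.
Note conjugate pairs combine to real quadratics: (z − (-4+1i))(z − (-4−1i)) = z² + 8z + 17.
The resulting polynomial has degree 3 and real coefficients as required.

p(z) = z^3 + 4·z^2 -15·z -68.


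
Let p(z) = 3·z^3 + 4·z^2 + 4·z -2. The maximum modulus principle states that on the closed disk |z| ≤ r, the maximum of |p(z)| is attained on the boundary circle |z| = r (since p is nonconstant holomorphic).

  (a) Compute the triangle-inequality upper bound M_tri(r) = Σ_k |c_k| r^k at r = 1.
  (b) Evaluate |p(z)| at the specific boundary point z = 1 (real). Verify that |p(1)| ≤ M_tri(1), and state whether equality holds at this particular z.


Coefficients: c_0 = -2, c_1 = 4, c_2 = 4, c_3 = 3. Radius r = 1.
Part (a). Triangle bound: M_tri(r) = Σ_k |c_k| r^k
  = |-2|·1^0 + |4|·1^1 + |4|·1^2 + |3|·1^3
  = 2 + 4 + 4 + 3 = 13.
This bounds M(r) := max_{|z|=r} |p(z)| from above; equality holds iff all terms c_k z^k can be made to align in phase at a single z on |z|=r.
Part (b). At z = 1 (real, on the circle |z| = r):
  p(1) = (-2)·1^0 + (4)·1^1 + (4)·1^2 + (3)·1^3 = 9.
  |p(1)| = 9.
Check: |p(1)| = 9 ≤ 13 = M_tri(1). ✓ Equality does not hold at z = 1 (the coefficients have mixed signs, so the terms do not all align in phase there).

M_tri(1) = 13; |p(1)| = 9; equality at z=1: no.


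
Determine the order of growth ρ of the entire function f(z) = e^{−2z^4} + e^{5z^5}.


Each summand is entire of order 4 and 5 respectively (as in the single-exponential case). The order of a sum is at most the max of the orders, so ρ ≤ 5. For the lower bound: on |z|=r choose arg z so that 5z^5 is real positive; then |e^{5z^5}| = e^{5r^5} while |e^{-2z^4}| ≤ e^{2r^4} = o(e^{5r^5}). So |f| ≥ e^{5r^5}(1 − o(1)) and ρ ≥ 5. Hence ρ = max(4, 5) = 5.
Therefore ρ = 5.

Order ρ = 5.


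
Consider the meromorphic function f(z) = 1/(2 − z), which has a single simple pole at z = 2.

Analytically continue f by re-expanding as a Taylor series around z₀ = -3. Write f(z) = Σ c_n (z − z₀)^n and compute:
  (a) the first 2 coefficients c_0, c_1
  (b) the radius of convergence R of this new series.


Let w = z − z₀, so z = z₀ + w.
Then 2 − z = 2 − (z₀ + w) = (2 − z₀) − w = 5 − w.
f(z) = 1/(5 − w) = (1/(5)) · 1/(1 − w/(5)) = Σ_{n≥0} w^n / (5)^(n+1).
So c_n = 1/(5)^(n+1):
  c_0 = 1/(5)^1 = 1/5.
  c_1 = 1/(5)^2 = 1/25.
The series is valid for |w/d| < 1, i.e. |z − z₀| < |d|.
Radius of convergence: R = |2 − z₀| = |5| = 5 (distance from z₀ to the singularity z = 2).

c_0 = 1/5, c_1 = 1/25; R = 5.


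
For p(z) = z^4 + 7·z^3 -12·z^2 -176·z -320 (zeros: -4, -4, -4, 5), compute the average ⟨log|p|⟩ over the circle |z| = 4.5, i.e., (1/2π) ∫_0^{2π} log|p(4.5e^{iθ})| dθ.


Zeros: -4, -4, -4, 5; r = 4.5.
Inside |z| < r: -4, -4, -4. Outside (|z| ≥ r): 5.
p(0) = -320, so log|p(0)| = log(320) = 5.7683.
Apply Jensen: I(r) = log|p(0)| + Σ_k log(r/|z_k|), summed over zeros inside |z| < r.
  log(r/|z_k|) for z_k = -4: log(4.5/4) = 0.1178
  log(r/|z_k|) for z_k = -4: log(4.5/4) = 0.1178
  log(r/|z_k|) for z_k = -4: log(4.5/4) = 0.1178
  Outside zeros (5) contribute nothing to the Jensen sum.
Sum over inside zeros: 0.3533.
I(r) = log|p(0)| + (inside sum) = 5.7683 + 0.3533 = 6.1217.
Note: since some zeros are outside |z| ≤ r, the simplified n·log(r) form does NOT apply — only the inside zeros contribute.

I(r) ≈ 6.1217.


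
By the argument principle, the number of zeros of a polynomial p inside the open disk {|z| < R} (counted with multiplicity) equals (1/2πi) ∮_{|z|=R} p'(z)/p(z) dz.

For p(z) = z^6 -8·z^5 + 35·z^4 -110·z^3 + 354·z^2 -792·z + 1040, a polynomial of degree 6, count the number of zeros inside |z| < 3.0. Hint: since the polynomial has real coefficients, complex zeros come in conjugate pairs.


The zeros of p are: (2 + 2i), (2 - 2i), (-1 + 3i), (-1 - 3i), (3 + 2i), (3 - 2i).
Their magnitudes are: 2.828, 2.828, 3.162, 3.162, 3.606, 3.606.
Zeros with |z| < R = 3.0: (2 + 2i), (2 - 2i).
Count = 2.
By the argument principle, (1/2πi) ∮_{|z|=R} p'(z)/p(z) dz equals exactly this count.

Number of zeros inside |z| < 3.0: 2.


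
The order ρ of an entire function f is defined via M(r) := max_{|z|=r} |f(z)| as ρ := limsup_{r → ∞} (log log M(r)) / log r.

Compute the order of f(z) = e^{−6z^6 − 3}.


|e^{−6z^6 − 3}| = e^{Re(-6·z^6) + -3} ≤ e^{6|z|^6 + -3} = e^{6r^6 + -3} on |z| = r, so ρ ≤ 6. Choosing z on |z|=r so that -6·z^6 is real positive (always possible by picking arg z appropriately) gives |f(z)| = e^{6r^6 + -3}, matching the bound. The additive constant -3 does not affect log log M(r) ~ 6·log r. Hence ρ = 6.
Therefore ρ = 6.

Order ρ = 6.


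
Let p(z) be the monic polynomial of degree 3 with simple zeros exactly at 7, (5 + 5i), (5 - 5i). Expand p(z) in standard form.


The polynomial is p(z) = ∏_{α ∈ S} (z − α), where S = {7, (5 + 5i), (5 - 5i)}.
Expanding the product yields: p(z) = z^3 -17·z^2 + 120·z -350.
Note conjugate pairs combine to real quadratics: (z − (5+5i))(z − (5−5i)) = z² − 10z + 50.
The resulting polynomial has degree 3 and real coefficients as required.

p(z) = z^3 -17·z^2 + 120·z -350.
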